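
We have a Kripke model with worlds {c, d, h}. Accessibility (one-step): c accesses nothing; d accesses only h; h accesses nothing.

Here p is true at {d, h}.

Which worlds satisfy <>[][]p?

{d}

c: no successors, so <>[][]p fails. ✗
d: successors {h}; [][]p there: h:T. ✓
h: no successors, so <>[][]p fails. ✗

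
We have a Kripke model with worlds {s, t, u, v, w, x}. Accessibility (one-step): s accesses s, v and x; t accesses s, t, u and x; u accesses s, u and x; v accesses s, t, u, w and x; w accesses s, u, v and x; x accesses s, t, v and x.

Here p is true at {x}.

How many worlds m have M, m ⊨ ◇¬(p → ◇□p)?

s: successors {s, v, x}; ¬(p → ◇□p) there: s:F, v:F, x:T. ✓
t: successors {s, t, u, x}; ¬(p → ◇□p) there: s:F, t:F, u:F, x:T. ✓
u: successors {s, u, x}; ¬(p → ◇□p) there: s:F, u:F, x:T. ✓
v: successors {s, t, u, w, x}; ¬(p → ◇□p) there: s:F, t:F, u:F, w:F, x:T. ✓
w: successors {s, u, v, x}; ¬(p → ◇□p) there: s:F, u:F, v:F, x:T. ✓
x: successors {s, t, v, x}; ¬(p → ◇□p) there: s:F, t:F, v:F, x:T. ✓
Satisfying worlds: {s, t, u, v, w, x}.

6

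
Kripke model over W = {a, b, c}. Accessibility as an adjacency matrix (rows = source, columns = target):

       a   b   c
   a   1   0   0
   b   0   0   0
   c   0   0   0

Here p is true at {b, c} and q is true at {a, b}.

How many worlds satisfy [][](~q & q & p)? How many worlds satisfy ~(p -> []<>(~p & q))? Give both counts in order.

For [][](~q & q & p):
a: successors {a}; [](~q & q & p) there: a:F. ✗
b: no successors, so [][](~q & q & p) holds vacuously. ✓
c: no successors, so [][](~q & q & p) holds vacuously. ✓
— 2 worlds.
For ~(p -> []<>(~p & q)):
a: p -> []<>(~p & q) is T. ✗
b: p -> []<>(~p & q) is T. ✗
c: p -> []<>(~p & q) is T. ✗
— 0 worlds.

2 and 0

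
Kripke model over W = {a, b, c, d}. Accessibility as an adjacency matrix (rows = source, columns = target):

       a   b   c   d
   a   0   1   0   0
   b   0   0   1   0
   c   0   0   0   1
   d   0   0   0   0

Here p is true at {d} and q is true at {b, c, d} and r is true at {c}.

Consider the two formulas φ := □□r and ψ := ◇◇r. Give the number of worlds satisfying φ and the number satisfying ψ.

For □□r:
a: successors {b}; □r there: b:T. ✓
b: successors {c}; □r there: c:F. ✗
c: successors {d}; □r there: d:T. ✓
d: no successors, so □□r holds vacuously. ✓
— 3 worlds.
For ◇◇r:
a: successors {b}; ◇r there: b:T. ✓
b: successors {c}; ◇r there: c:F. ✗
c: successors {d}; ◇r there: d:F. ✗
d: no successors, so ◇◇r fails. ✗
— 1 world.

3 and 1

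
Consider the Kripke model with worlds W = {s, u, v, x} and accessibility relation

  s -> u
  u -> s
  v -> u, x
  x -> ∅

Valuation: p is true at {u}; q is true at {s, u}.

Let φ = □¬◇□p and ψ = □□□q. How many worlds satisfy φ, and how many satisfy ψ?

2 and 4

For □¬◇□p:
s: successors {u}; ¬◇□p there: u:F. ✗
u: successors {s}; ¬◇□p there: s:T. ✓
v: successors {u, x}; ¬◇□p there: u:F, x:T. ✗
x: no successors, so □¬◇□p holds vacuously. ✓
— 2 worlds.
For □□□q:
s: successors {u}; □□q there: u:T. ✓
u: successors {s}; □□q there: s:T. ✓
v: successors {u, x}; □□q there: u:T, x:T. ✓
x: no successors, so □□□q holds vacuously. ✓
— 4 worlds.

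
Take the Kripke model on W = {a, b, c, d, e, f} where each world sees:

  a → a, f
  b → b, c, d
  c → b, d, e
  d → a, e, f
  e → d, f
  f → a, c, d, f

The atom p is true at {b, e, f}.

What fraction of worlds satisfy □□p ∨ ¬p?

1/2

a: □□p is F, ¬p is T. ✓
b: □□p is F, ¬p is F. ✗
c: □□p is F, ¬p is T. ✓
d: □□p is F, ¬p is T. ✓
e: □□p is F, ¬p is F. ✗
f: □□p is F, ¬p is F. ✗
That's 3 of 6 worlds, so 3/6 = 1/2.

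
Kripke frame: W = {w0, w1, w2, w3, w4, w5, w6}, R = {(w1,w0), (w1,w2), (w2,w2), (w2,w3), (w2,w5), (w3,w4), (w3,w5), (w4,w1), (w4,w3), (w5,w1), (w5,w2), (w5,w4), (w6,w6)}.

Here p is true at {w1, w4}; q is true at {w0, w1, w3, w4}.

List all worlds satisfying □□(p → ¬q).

w0: no successors, so □□(p → ¬q) holds vacuously. ✓
w1: successors {w0, w2}; □(p → ¬q) there: w0:T, w2:T. ✓
w2: successors {w2, w3, w5}; □(p → ¬q) there: w2:T, w3:F, w5:F. ✗
w3: successors {w4, w5}; □(p → ¬q) there: w4:F, w5:F. ✗
w4: successors {w1, w3}; □(p → ¬q) there: w1:T, w3:F. ✗
w5: successors {w1, w2, w4}; □(p → ¬q) there: w1:T, w2:T, w4:F. ✗
w6: successors {w6}; □(p → ¬q) there: w6:T. ✓

{w0, w1, w6}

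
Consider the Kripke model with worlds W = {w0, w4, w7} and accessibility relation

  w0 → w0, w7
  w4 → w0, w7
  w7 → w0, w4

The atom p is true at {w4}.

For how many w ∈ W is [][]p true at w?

0

w0: successors {w0, w7}; []p there: w0:F, w7:F. ✗
w4: successors {w0, w7}; []p there: w0:F, w7:F. ✗
w7: successors {w0, w4}; []p there: w0:F, w4:F. ✗
Satisfying worlds: ∅.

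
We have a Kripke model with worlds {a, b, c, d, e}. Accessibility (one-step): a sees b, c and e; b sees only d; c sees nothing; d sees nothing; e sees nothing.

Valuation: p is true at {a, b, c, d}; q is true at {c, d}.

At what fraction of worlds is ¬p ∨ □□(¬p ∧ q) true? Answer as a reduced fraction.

a: ¬p is F, □□(¬p ∧ q) is F. ✗
b: ¬p is F, □□(¬p ∧ q) is T. ✓
c: ¬p is F, □□(¬p ∧ q) is T. ✓
d: ¬p is F, □□(¬p ∧ q) is T. ✓
e: ¬p is T, □□(¬p ∧ q) is T. ✓
That's 4 of 5 worlds, so 4/5.

4/5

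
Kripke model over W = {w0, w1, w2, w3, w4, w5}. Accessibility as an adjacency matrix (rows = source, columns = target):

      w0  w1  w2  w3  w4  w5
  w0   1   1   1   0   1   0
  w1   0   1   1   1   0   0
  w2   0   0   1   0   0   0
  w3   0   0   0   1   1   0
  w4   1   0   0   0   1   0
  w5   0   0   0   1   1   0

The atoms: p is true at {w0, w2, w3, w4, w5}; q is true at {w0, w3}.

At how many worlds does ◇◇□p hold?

w0: successors {w0, w1, w2, w4}; ◇□p there: w0:T, w1:T, w2:T, w4:T. ✓
w1: successors {w1, w2, w3}; ◇□p there: w1:T, w2:T, w3:T. ✓
w2: successors {w2}; ◇□p there: w2:T. ✓
w3: successors {w3, w4}; ◇□p there: w3:T, w4:T. ✓
w4: successors {w0, w4}; ◇□p there: w0:T, w4:T. ✓
w5: successors {w3, w4}; ◇□p there: w3:T, w4:T. ✓
Satisfying worlds: {w0, w1, w2, w3, w4, w5}.

6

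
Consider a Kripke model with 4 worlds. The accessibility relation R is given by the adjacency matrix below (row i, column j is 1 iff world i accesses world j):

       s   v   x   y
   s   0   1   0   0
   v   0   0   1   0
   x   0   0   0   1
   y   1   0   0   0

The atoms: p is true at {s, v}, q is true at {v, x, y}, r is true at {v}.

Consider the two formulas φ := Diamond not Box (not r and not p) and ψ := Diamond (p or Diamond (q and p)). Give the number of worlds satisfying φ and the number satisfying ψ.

2 and 2

For Diamond not Box (not r and not p):
s: successors {v}; not Box (not r and not p) there: v:F. ✗
v: successors {x}; not Box (not r and not p) there: x:F. ✗
x: successors {y}; not Box (not r and not p) there: y:T. ✓
y: successors {s}; not Box (not r and not p) there: s:T. ✓
— 2 worlds.
For Diamond (p or Diamond (q and p)):
s: successors {v}; p or Diamond (q and p) there: v:T. ✓
v: successors {x}; p or Diamond (q and p) there: x:F. ✗
x: successors {y}; p or Diamond (q and p) there: y:F. ✗
y: successors {s}; p or Diamond (q and p) there: s:T. ✓
— 2 worlds.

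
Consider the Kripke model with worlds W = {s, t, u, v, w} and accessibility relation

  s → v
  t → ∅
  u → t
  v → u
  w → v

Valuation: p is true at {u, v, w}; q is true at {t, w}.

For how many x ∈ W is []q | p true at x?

s: []q is F, p is F. ✗
t: []q is T, p is F. ✓
u: []q is T, p is T. ✓
v: []q is F, p is T. ✓
w: []q is F, p is T. ✓
Satisfying worlds: {t, u, v, w}.

4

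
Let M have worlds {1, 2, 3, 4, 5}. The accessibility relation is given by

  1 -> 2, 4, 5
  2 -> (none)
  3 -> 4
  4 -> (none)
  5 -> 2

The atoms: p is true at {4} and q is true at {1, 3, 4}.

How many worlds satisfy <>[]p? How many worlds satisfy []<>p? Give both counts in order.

3 and 2

For <>[]p:
1: successors {2, 4, 5}; []p there: 2:T, 4:T, 5:F. ✓
2: no successors, so <>[]p fails. ✗
3: successors {4}; []p there: 4:T. ✓
4: no successors, so <>[]p fails. ✗
5: successors {2}; []p there: 2:T. ✓
— 3 worlds.
For []<>p:
1: successors {2, 4, 5}; <>p there: 2:F, 4:F, 5:F. ✗
2: no successors, so []<>p holds vacuously. ✓
3: successors {4}; <>p there: 4:F. ✗
4: no successors, so []<>p holds vacuously. ✓
5: successors {2}; <>p there: 2:F. ✗
— 2 worlds.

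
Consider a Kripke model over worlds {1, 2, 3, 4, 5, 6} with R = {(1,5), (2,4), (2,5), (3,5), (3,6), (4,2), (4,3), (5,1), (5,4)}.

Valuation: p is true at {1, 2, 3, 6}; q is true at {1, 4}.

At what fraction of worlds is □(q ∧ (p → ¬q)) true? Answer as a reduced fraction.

1: successors {5}; q ∧ (p → ¬q) there: 5:F. ✗
2: successors {4, 5}; q ∧ (p → ¬q) there: 4:T, 5:F. ✗
3: successors {5, 6}; q ∧ (p → ¬q) there: 5:F, 6:F. ✗
4: successors {2, 3}; q ∧ (p → ¬q) there: 2:F, 3:F. ✗
5: successors {1, 4}; q ∧ (p → ¬q) there: 1:F, 4:T. ✗
6: no successors, so □(q ∧ (p → ¬q)) holds vacuously. ✓
That's 1 of 6 worlds, so 1/6.

1/6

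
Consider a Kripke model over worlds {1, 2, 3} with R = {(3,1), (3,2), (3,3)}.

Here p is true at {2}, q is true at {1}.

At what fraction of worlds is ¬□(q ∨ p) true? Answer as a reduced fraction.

1/3

1: □(q ∨ p) is T. ✗
2: □(q ∨ p) is T. ✗
3: □(q ∨ p) is F. ✓
That's 1 of 3 worlds, so 1/3.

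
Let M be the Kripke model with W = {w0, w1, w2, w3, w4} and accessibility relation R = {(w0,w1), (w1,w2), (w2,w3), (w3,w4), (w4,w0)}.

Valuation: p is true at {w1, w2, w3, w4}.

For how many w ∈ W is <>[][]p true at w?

w0: successors {w1}; [][]p there: w1:T. ✓
w1: successors {w2}; [][]p there: w2:T. ✓
w2: successors {w3}; [][]p there: w3:F. ✗
w3: successors {w4}; [][]p there: w4:T. ✓
w4: successors {w0}; [][]p there: w0:T. ✓
Satisfying worlds: {w0, w1, w3, w4}.

4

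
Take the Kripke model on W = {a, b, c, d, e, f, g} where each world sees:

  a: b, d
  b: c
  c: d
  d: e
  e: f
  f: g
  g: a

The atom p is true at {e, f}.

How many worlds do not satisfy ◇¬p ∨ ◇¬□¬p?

a: ◇¬p is T, ◇¬□¬p is T. ✓
b: ◇¬p is T, ◇¬□¬p is F. ✓
c: ◇¬p is T, ◇¬□¬p is T. ✓
d: ◇¬p is F, ◇¬□¬p is T. ✓
e: ◇¬p is F, ◇¬□¬p is F. ✗
f: ◇¬p is T, ◇¬□¬p is F. ✓
g: ◇¬p is T, ◇¬□¬p is F. ✓
Satisfying worlds: {a, b, c, d, f, g}.
So ◇¬p ∨ ◇¬□¬p fails at the other 1 world.

1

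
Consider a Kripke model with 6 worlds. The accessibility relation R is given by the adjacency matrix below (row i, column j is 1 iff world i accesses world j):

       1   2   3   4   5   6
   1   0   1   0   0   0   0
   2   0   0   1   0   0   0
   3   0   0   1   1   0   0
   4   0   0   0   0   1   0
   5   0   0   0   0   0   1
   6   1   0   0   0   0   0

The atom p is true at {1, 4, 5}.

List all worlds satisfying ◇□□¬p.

{3, 5, 6}

1: successors {2}; □□¬p there: 2:F. ✗
2: successors {3}; □□¬p there: 3:F. ✗
3: successors {3, 4}; □□¬p there: 3:F, 4:T. ✓
4: successors {5}; □□¬p there: 5:F. ✗
5: successors {6}; □□¬p there: 6:T. ✓
6: successors {1}; □□¬p there: 1:T. ✓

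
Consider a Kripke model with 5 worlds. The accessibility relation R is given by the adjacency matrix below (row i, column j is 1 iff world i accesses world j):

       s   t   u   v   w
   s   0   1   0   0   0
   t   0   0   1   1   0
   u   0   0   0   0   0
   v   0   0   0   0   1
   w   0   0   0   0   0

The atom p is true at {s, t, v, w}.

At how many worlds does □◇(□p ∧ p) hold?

s: successors {t}; ◇(□p ∧ p) there: t:T. ✓
t: successors {u, v}; ◇(□p ∧ p) there: u:F, v:T. ✗
u: no successors, so □◇(□p ∧ p) holds vacuously. ✓
v: successors {w}; ◇(□p ∧ p) there: w:F. ✗
w: no successors, so □◇(□p ∧ p) holds vacuously. ✓
Satisfying worlds: {s, u, w}.

3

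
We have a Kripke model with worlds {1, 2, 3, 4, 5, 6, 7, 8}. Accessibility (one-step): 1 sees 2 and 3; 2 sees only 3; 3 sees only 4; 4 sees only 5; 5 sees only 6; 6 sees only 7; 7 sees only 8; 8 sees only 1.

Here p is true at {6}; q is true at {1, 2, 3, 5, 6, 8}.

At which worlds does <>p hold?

{5}

1: successors {2, 3}; p there: 2:F, 3:F. ✗
2: successors {3}; p there: 3:F. ✗
3: successors {4}; p there: 4:F. ✗
4: successors {5}; p there: 5:F. ✗
5: successors {6}; p there: 6:T. ✓
6: successors {7}; p there: 7:F. ✗
7: successors {8}; p there: 8:F. ✗
8: successors {1}; p there: 1:F. ✗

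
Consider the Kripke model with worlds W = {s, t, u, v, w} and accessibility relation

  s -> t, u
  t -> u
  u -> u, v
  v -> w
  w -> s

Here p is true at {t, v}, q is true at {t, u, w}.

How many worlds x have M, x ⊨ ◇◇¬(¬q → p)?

s: successors {t, u}; ◇¬(¬q → p) there: t:F, u:F. ✗
t: successors {u}; ◇¬(¬q → p) there: u:F. ✗
u: successors {u, v}; ◇¬(¬q → p) there: u:F, v:F. ✗
v: successors {w}; ◇¬(¬q → p) there: w:T. ✓
w: successors {s}; ◇¬(¬q → p) there: s:F. ✗
Satisfying worlds: {v}.

1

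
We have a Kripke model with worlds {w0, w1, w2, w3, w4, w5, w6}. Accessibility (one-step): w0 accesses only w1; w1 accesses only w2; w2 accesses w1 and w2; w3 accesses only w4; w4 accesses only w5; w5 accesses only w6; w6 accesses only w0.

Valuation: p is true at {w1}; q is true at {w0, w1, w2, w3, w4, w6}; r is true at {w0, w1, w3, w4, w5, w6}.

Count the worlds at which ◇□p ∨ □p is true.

2

w0: ◇□p is F, □p is T. ✓
w1: ◇□p is F, □p is F. ✗
w2: ◇□p is F, □p is F. ✗
w3: ◇□p is F, □p is F. ✗
w4: ◇□p is F, □p is F. ✗
w5: ◇□p is F, □p is F. ✗
w6: ◇□p is T, □p is F. ✓
Satisfying worlds: {w0, w6}.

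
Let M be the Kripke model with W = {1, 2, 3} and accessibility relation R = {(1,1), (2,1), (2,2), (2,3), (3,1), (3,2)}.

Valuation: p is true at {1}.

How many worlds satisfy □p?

1

1: successors {1}; p there: 1:T. ✓
2: successors {1, 2, 3}; p there: 1:T, 2:F, 3:F. ✗
3: successors {1, 2}; p there: 1:T, 2:F. ✗
Satisfying worlds: {1}.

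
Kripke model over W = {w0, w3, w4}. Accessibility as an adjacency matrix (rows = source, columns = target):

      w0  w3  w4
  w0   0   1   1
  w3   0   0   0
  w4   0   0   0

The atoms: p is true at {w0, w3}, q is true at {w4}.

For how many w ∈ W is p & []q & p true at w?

w0: p & []q is F, p is T. ✗
w3: p & []q is T, p is T. ✓
w4: p & []q is F, p is F. ✗
Satisfying worlds: {w3}.

1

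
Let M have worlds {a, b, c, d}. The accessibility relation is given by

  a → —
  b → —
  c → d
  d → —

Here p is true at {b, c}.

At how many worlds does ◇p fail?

a: no successors, so ◇p fails. ✗
b: no successors, so ◇p fails. ✗
c: successors {d}; p there: d:F. ✗
d: no successors, so ◇p fails. ✗
Satisfying worlds: ∅.
So ◇p fails at the other 4 worlds.

4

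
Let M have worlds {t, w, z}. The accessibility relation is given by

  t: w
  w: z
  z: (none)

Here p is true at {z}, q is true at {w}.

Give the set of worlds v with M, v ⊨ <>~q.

t: successors {w}; ~q there: w:F. ✗
w: successors {z}; ~q there: z:T. ✓
z: no successors, so <>~q fails. ✗

{w}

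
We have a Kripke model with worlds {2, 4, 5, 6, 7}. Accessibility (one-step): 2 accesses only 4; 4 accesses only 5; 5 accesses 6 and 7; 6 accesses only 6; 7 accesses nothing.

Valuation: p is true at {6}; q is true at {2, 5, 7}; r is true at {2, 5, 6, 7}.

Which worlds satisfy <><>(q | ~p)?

{2, 4}

2: successors {4}; <>(q | ~p) there: 4:T. ✓
4: successors {5}; <>(q | ~p) there: 5:T. ✓
5: successors {6, 7}; <>(q | ~p) there: 6:F, 7:F. ✗
6: successors {6}; <>(q | ~p) there: 6:F. ✗
7: no successors, so <><>(q | ~p) fails. ✗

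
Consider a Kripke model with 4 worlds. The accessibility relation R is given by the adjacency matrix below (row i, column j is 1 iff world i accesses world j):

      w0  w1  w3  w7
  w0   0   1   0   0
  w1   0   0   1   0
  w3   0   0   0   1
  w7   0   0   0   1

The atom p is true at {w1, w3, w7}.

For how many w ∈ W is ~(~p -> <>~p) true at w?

w0: ~p -> <>~p is F. ✓
w1: ~p -> <>~p is T. ✗
w3: ~p -> <>~p is T. ✗
w7: ~p -> <>~p is T. ✗
Satisfying worlds: {w0}.

1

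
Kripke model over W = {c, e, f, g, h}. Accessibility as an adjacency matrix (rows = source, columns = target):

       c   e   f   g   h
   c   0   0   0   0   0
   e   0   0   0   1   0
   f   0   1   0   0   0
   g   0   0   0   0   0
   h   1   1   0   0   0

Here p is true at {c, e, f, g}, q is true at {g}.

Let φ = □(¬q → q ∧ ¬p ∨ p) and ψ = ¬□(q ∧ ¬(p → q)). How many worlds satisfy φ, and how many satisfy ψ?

For □(¬q → q ∧ ¬p ∨ p):
c: no successors, so □(¬q → q ∧ ¬p ∨ p) holds vacuously. ✓
e: successors {g}; ¬q → q ∧ ¬p ∨ p there: g:T. ✓
f: successors {e}; ¬q → q ∧ ¬p ∨ p there: e:T. ✓
g: no successors, so □(¬q → q ∧ ¬p ∨ p) holds vacuously. ✓
h: successors {c, e}; ¬q → q ∧ ¬p ∨ p there: c:T, e:T. ✓
— 5 worlds.
For ¬□(q ∧ ¬(p → q)):
c: □(q ∧ ¬(p → q)) is T. ✗
e: □(q ∧ ¬(p → q)) is F. ✓
f: □(q ∧ ¬(p → q)) is F. ✓
g: □(q ∧ ¬(p → q)) is T. ✗
h: □(q ∧ ¬(p → q)) is F. ✓
— 3 worlds.

5 and 3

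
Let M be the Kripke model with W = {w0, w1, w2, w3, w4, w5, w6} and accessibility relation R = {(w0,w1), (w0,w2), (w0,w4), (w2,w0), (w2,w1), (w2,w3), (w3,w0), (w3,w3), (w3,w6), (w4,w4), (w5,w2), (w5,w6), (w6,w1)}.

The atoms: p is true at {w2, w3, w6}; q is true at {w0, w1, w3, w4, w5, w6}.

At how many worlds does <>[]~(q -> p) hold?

6

w0: successors {w1, w2, w4}; []~(q -> p) there: w1:T, w2:F, w4:T. ✓
w1: no successors, so <>[]~(q -> p) fails. ✗
w2: successors {w0, w1, w3}; []~(q -> p) there: w0:F, w1:T, w3:F. ✓
w3: successors {w0, w3, w6}; []~(q -> p) there: w0:F, w3:F, w6:T. ✓
w4: successors {w4}; []~(q -> p) there: w4:T. ✓
w5: successors {w2, w6}; []~(q -> p) there: w2:F, w6:T. ✓
w6: successors {w1}; []~(q -> p) there: w1:T. ✓
Satisfying worlds: {w0, w2, w3, w4, w5, w6}.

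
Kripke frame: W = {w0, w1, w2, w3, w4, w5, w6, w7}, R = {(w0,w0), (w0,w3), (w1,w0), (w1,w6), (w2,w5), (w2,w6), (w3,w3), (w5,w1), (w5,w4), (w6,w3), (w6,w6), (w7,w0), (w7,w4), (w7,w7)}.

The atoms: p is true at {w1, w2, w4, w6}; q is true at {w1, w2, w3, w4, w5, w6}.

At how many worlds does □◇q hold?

w0: successors {w0, w3}; ◇q there: w0:T, w3:T. ✓
w1: successors {w0, w6}; ◇q there: w0:T, w6:T. ✓
w2: successors {w5, w6}; ◇q there: w5:T, w6:T. ✓
w3: successors {w3}; ◇q there: w3:T. ✓
w4: no successors, so □◇q holds vacuously. ✓
w5: successors {w1, w4}; ◇q there: w1:T, w4:F. ✗
w6: successors {w3, w6}; ◇q there: w3:T, w6:T. ✓
w7: successors {w0, w4, w7}; ◇q there: w0:T, w4:F, w7:T. ✗
Satisfying worlds: {w0, w1, w2, w3, w4, w6}.

6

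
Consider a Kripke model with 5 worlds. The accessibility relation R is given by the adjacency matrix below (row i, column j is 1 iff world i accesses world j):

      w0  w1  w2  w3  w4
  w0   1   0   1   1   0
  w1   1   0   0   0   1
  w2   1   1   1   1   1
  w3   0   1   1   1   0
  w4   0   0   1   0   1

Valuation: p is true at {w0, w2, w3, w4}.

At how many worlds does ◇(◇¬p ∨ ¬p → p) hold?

w0: successors {w0, w2, w3}; ◇¬p ∨ ¬p → p there: w0:T, w2:T, w3:T. ✓
w1: successors {w0, w4}; ◇¬p ∨ ¬p → p there: w0:T, w4:T. ✓
w2: successors {w0, w1, w2, w3, w4}; ◇¬p ∨ ¬p → p there: w0:T, w1:F, w2:T, w3:T, w4:T. ✓
w3: successors {w1, w2, w3}; ◇¬p ∨ ¬p → p there: w1:F, w2:T, w3:T. ✓
w4: successors {w2, w4}; ◇¬p ∨ ¬p → p there: w2:T, w4:T. ✓
Satisfying worlds: {w0, w1, w2, w3, w4}.

5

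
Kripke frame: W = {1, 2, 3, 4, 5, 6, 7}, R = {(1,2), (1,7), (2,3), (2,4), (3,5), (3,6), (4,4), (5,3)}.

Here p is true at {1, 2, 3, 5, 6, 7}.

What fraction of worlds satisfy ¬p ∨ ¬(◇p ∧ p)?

1: ¬p is F, ¬(◇p ∧ p) is F. ✗
2: ¬p is F, ¬(◇p ∧ p) is F. ✗
3: ¬p is F, ¬(◇p ∧ p) is F. ✗
4: ¬p is T, ¬(◇p ∧ p) is T. ✓
5: ¬p is F, ¬(◇p ∧ p) is F. ✗
6: ¬p is F, ¬(◇p ∧ p) is T. ✓
7: ¬p is F, ¬(◇p ∧ p) is T. ✓
That's 3 of 7 worlds, so 3/7.

3/7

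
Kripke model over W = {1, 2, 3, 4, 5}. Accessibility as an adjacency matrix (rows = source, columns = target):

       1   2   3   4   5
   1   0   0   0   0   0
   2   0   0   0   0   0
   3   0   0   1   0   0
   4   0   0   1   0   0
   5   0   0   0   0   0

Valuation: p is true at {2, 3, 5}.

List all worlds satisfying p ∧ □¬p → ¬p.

{1, 3, 4}

1: p ∧ □¬p is F, ¬p is T. ✓
2: p ∧ □¬p is T, ¬p is F. ✗
3: p ∧ □¬p is F, ¬p is F. ✓
4: p ∧ □¬p is F, ¬p is T. ✓
5: p ∧ □¬p is T, ¬p is F. ✗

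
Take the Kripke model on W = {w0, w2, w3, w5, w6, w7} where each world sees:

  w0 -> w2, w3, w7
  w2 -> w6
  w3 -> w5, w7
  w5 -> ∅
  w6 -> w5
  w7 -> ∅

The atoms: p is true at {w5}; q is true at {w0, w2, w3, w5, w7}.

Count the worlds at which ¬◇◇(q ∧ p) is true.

w0: ◇◇(q ∧ p) is T. ✗
w2: ◇◇(q ∧ p) is T. ✗
w3: ◇◇(q ∧ p) is F. ✓
w5: ◇◇(q ∧ p) is F. ✓
w6: ◇◇(q ∧ p) is F. ✓
w7: ◇◇(q ∧ p) is F. ✓
Satisfying worlds: {w3, w5, w6, w7}.

4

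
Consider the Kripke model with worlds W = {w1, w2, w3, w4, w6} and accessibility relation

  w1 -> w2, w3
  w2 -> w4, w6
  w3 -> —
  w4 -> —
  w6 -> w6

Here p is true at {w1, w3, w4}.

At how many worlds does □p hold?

w1: successors {w2, w3}; p there: w2:F, w3:T. ✗
w2: successors {w4, w6}; p there: w4:T, w6:F. ✗
w3: no successors, so □p holds vacuously. ✓
w4: no successors, so □p holds vacuously. ✓
w6: successors {w6}; p there: w6:F. ✗
Satisfying worlds: {w3, w4}.

2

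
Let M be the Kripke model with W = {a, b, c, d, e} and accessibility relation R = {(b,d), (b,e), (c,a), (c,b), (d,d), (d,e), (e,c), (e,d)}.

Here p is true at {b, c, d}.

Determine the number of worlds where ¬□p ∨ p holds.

3

a: ¬□p is F, p is F. ✗
b: ¬□p is T, p is T. ✓
c: ¬□p is T, p is T. ✓
d: ¬□p is T, p is T. ✓
e: ¬□p is F, p is F. ✗
Satisfying worlds: {b, c, d}.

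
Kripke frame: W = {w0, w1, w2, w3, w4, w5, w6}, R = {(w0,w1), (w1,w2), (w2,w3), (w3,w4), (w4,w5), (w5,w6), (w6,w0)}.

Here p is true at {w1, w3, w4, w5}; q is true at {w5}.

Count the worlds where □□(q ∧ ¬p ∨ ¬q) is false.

1

w0: successors {w1}; □(q ∧ ¬p ∨ ¬q) there: w1:T. ✓
w1: successors {w2}; □(q ∧ ¬p ∨ ¬q) there: w2:T. ✓
w2: successors {w3}; □(q ∧ ¬p ∨ ¬q) there: w3:T. ✓
w3: successors {w4}; □(q ∧ ¬p ∨ ¬q) there: w4:F. ✗
w4: successors {w5}; □(q ∧ ¬p ∨ ¬q) there: w5:T. ✓
w5: successors {w6}; □(q ∧ ¬p ∨ ¬q) there: w6:T. ✓
w6: successors {w0}; □(q ∧ ¬p ∨ ¬q) there: w0:T. ✓
Satisfying worlds: {w0, w1, w2, w4, w5, w6}.
So □□(q ∧ ¬p ∨ ¬q) fails at the other 1 world.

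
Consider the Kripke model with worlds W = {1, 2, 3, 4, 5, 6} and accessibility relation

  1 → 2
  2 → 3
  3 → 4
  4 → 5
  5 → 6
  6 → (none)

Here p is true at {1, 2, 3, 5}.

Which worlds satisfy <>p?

{1, 2, 4}

1: successors {2}; p there: 2:T. ✓
2: successors {3}; p there: 3:T. ✓
3: successors {4}; p there: 4:F. ✗
4: successors {5}; p there: 5:T. ✓
5: successors {6}; p there: 6:F. ✗
6: no successors, so <>p fails. ✗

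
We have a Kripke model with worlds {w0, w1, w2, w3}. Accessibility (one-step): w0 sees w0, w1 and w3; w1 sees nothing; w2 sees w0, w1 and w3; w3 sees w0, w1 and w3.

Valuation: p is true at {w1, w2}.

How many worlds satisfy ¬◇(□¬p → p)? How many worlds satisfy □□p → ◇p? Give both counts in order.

For ¬◇(□¬p → p):
w0: ◇(□¬p → p) is T. ✗
w1: ◇(□¬p → p) is F. ✓
w2: ◇(□¬p → p) is T. ✗
w3: ◇(□¬p → p) is T. ✗
— 1 world.
For □□p → ◇p:
w0: □□p is F, ◇p is T. ✓
w1: □□p is T, ◇p is F. ✗
w2: □□p is F, ◇p is T. ✓
w3: □□p is F, ◇p is T. ✓
— 3 worlds.

1 and 3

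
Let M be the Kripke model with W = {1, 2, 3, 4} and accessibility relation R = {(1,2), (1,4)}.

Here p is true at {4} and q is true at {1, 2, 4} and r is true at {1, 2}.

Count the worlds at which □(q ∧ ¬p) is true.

3

1: successors {2, 4}; q ∧ ¬p there: 2:T, 4:F. ✗
2: no successors, so □(q ∧ ¬p) holds vacuously. ✓
3: no successors, so □(q ∧ ¬p) holds vacuously. ✓
4: no successors, so □(q ∧ ¬p) holds vacuously. ✓
Satisfying worlds: {2, 3, 4}.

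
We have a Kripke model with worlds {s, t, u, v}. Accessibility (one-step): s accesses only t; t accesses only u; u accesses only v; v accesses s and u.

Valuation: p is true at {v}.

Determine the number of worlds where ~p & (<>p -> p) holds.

2

s: ~p is T, <>p -> p is T. ✓
t: ~p is T, <>p -> p is T. ✓
u: ~p is T, <>p -> p is F. ✗
v: ~p is F, <>p -> p is T. ✗
Satisfying worlds: {s, t}.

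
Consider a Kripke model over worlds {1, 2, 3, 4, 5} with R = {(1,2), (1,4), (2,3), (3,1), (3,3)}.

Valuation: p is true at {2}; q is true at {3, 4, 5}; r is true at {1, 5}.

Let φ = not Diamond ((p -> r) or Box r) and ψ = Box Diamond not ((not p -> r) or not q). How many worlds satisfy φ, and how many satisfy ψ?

For not Diamond ((p -> r) or Box r):
1: Diamond ((p -> r) or Box r) is T. ✗
2: Diamond ((p -> r) or Box r) is T. ✗
3: Diamond ((p -> r) or Box r) is T. ✗
4: Diamond ((p -> r) or Box r) is F. ✓
5: Diamond ((p -> r) or Box r) is F. ✓
— 2 worlds.
For Box Diamond not ((not p -> r) or not q):
1: successors {2, 4}; Diamond not ((not p -> r) or not q) there: 2:T, 4:F. ✗
2: successors {3}; Diamond not ((not p -> r) or not q) there: 3:T. ✓
3: successors {1, 3}; Diamond not ((not p -> r) or not q) there: 1:T, 3:T. ✓
4: no successors, so Box Diamond not ((not p -> r) or not q) holds vacuously. ✓
5: no successors, so Box Diamond not ((not p -> r) or not q) holds vacuously. ✓
— 4 worlds.

2 and 4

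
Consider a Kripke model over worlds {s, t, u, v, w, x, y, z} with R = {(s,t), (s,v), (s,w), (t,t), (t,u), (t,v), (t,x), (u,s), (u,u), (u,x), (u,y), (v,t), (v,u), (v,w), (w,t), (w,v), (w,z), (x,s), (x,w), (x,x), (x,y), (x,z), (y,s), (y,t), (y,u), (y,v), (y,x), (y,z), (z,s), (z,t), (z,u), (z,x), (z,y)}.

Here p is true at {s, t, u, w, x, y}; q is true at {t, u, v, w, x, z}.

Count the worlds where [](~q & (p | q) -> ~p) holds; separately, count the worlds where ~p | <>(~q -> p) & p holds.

For [](~q & (p | q) -> ~p):
s: successors {t, v, w}; ~q & (p | q) -> ~p there: t:T, v:T, w:T. ✓
t: successors {t, u, v, x}; ~q & (p | q) -> ~p there: t:T, u:T, v:T, x:T. ✓
u: successors {s, u, x, y}; ~q & (p | q) -> ~p there: s:F, u:T, x:T, y:F. ✗
v: successors {t, u, w}; ~q & (p | q) -> ~p there: t:T, u:T, w:T. ✓
w: successors {t, v, z}; ~q & (p | q) -> ~p there: t:T, v:T, z:T. ✓
x: successors {s, w, x, y, z}; ~q & (p | q) -> ~p there: s:F, w:T, x:T, y:F, z:T. ✗
y: successors {s, t, u, v, x, z}; ~q & (p | q) -> ~p there: s:F, t:T, u:T, v:T, x:T, z:T. ✗
z: successors {s, t, u, x, y}; ~q & (p | q) -> ~p there: s:F, t:T, u:T, x:T, y:F. ✗
— 4 worlds.
For ~p | <>(~q -> p) & p:
s: ~p is F, <>(~q -> p) & p is T. ✓
t: ~p is F, <>(~q -> p) & p is T. ✓
u: ~p is F, <>(~q -> p) & p is T. ✓
v: ~p is T, <>(~q -> p) & p is F. ✓
w: ~p is F, <>(~q -> p) & p is T. ✓
x: ~p is F, <>(~q -> p) & p is T. ✓
y: ~p is F, <>(~q -> p) & p is T. ✓
z: ~p is T, <>(~q -> p) & p is F. ✓
— 8 worlds.

4 and 8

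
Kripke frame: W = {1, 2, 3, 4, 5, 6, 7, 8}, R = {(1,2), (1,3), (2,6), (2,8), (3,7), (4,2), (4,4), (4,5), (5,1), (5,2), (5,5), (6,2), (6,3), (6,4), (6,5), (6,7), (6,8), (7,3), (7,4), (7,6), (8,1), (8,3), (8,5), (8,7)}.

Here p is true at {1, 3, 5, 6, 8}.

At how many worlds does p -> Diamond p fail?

1

1: p is T, Diamond p is T. ✓
2: p is F, Diamond p is T. ✓
3: p is T, Diamond p is F. ✗
4: p is F, Diamond p is T. ✓
5: p is T, Diamond p is T. ✓
6: p is T, Diamond p is T. ✓
7: p is F, Diamond p is T. ✓
8: p is T, Diamond p is T. ✓
Satisfying worlds: {1, 2, 4, 5, 6, 7, 8}.
So p -> Diamond p fails at the other 1 world.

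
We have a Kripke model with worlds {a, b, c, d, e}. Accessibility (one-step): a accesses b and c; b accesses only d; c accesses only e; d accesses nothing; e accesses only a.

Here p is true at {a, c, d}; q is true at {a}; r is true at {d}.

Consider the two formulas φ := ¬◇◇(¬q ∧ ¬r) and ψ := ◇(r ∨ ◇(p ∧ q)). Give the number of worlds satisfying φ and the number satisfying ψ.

For ¬◇◇(¬q ∧ ¬r):
a: ◇◇(¬q ∧ ¬r) is T. ✗
b: ◇◇(¬q ∧ ¬r) is F. ✓
c: ◇◇(¬q ∧ ¬r) is F. ✓
d: ◇◇(¬q ∧ ¬r) is F. ✓
e: ◇◇(¬q ∧ ¬r) is T. ✗
— 3 worlds.
For ◇(r ∨ ◇(p ∧ q)):
a: successors {b, c}; r ∨ ◇(p ∧ q) there: b:F, c:F. ✗
b: successors {d}; r ∨ ◇(p ∧ q) there: d:T. ✓
c: successors {e}; r ∨ ◇(p ∧ q) there: e:T. ✓
d: no successors, so ◇(r ∨ ◇(p ∧ q)) fails. ✗
e: successors {a}; r ∨ ◇(p ∧ q) there: a:F. ✗
— 2 worlds.

3 and 2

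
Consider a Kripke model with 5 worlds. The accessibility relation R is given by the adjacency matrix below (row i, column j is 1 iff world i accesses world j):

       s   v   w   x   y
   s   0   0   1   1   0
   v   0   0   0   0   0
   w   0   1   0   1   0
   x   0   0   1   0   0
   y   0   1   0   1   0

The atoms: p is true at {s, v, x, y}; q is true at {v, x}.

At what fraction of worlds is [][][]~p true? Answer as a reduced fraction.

2/5

s: successors {w, x}; [][]~p there: w:T, x:F. ✗
v: no successors, so [][][]~p holds vacuously. ✓
w: successors {v, x}; [][]~p there: v:T, x:F. ✗
x: successors {w}; [][]~p there: w:T. ✓
y: successors {v, x}; [][]~p there: v:T, x:F. ✗
That's 2 of 5 worlds, so 2/5.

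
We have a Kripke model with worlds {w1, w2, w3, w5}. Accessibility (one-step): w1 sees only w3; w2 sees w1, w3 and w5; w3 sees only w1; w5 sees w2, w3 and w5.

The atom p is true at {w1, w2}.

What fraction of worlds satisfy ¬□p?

3/4

w1: □p is F. ✓
w2: □p is F. ✓
w3: □p is T. ✗
w5: □p is F. ✓
That's 3 of 4 worlds, so 3/4.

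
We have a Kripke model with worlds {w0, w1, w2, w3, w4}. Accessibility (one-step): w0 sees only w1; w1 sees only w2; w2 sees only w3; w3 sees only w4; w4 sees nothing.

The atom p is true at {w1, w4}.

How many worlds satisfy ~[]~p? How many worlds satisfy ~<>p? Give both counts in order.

For ~[]~p:
w0: []~p is F. ✓
w1: []~p is T. ✗
w2: []~p is T. ✗
w3: []~p is F. ✓
w4: []~p is T. ✗
— 2 worlds.
For ~<>p:
w0: <>p is T. ✗
w1: <>p is F. ✓
w2: <>p is F. ✓
w3: <>p is T. ✗
w4: <>p is F. ✓
— 3 worlds.

2 and 3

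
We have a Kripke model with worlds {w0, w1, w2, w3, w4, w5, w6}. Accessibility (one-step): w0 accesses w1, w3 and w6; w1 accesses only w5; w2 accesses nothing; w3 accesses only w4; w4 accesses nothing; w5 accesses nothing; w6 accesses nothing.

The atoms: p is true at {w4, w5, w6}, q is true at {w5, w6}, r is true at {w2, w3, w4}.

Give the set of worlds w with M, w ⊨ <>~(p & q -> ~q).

w0: successors {w1, w3, w6}; ~(p & q -> ~q) there: w1:F, w3:F, w6:T. ✓
w1: successors {w5}; ~(p & q -> ~q) there: w5:T. ✓
w2: no successors, so <>~(p & q -> ~q) fails. ✗
w3: successors {w4}; ~(p & q -> ~q) there: w4:F. ✗
w4: no successors, so <>~(p & q -> ~q) fails. ✗
w5: no successors, so <>~(p & q -> ~q) fails. ✗
w6: no successors, so <>~(p & q -> ~q) fails. ✗

{w0, w1}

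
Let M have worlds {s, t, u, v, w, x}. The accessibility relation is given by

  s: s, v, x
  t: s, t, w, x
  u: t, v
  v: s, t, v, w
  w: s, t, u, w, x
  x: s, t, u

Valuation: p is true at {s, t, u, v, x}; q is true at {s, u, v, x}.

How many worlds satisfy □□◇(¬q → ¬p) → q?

s: □□◇(¬q → ¬p) is T, q is T. ✓
t: □□◇(¬q → ¬p) is T, q is F. ✗
u: □□◇(¬q → ¬p) is T, q is T. ✓
v: □□◇(¬q → ¬p) is T, q is T. ✓
w: □□◇(¬q → ¬p) is T, q is F. ✗
x: □□◇(¬q → ¬p) is T, q is T. ✓
Satisfying worlds: {s, u, v, x}.

4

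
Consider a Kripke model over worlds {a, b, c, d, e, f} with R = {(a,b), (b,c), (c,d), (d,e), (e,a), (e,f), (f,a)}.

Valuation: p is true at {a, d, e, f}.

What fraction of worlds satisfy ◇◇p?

a: successors {b}; ◇p there: b:F. ✗
b: successors {c}; ◇p there: c:T. ✓
c: successors {d}; ◇p there: d:T. ✓
d: successors {e}; ◇p there: e:T. ✓
e: successors {a, f}; ◇p there: a:F, f:T. ✓
f: successors {a}; ◇p there: a:F. ✗
That's 4 of 6 worlds, so 4/6 = 2/3.

2/3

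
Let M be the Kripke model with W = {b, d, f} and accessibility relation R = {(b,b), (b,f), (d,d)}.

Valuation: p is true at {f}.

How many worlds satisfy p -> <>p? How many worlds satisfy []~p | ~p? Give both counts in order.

For p -> <>p:
b: p is F, <>p is T. ✓
d: p is F, <>p is F. ✓
f: p is T, <>p is F. ✗
— 2 worlds.
For []~p | ~p:
b: []~p is F, ~p is T. ✓
d: []~p is T, ~p is T. ✓
f: []~p is T, ~p is F. ✓
— 3 worlds.

2 and 3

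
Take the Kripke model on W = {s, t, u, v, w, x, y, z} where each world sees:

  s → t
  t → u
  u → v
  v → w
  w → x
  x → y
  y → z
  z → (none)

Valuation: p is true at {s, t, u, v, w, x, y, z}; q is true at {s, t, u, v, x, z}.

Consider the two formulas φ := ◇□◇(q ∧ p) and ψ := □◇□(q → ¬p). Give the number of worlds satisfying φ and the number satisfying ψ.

For ◇□◇(q ∧ p):
s: successors {t}; □◇(q ∧ p) there: t:T. ✓
t: successors {u}; □◇(q ∧ p) there: u:F. ✗
u: successors {v}; □◇(q ∧ p) there: v:T. ✓
v: successors {w}; □◇(q ∧ p) there: w:F. ✗
w: successors {x}; □◇(q ∧ p) there: x:T. ✓
x: successors {y}; □◇(q ∧ p) there: y:F. ✗
y: successors {z}; □◇(q ∧ p) there: z:T. ✓
z: no successors, so ◇□◇(q ∧ p) fails. ✗
— 4 worlds.
For □◇□(q → ¬p):
s: successors {t}; ◇□(q → ¬p) there: t:F. ✗
t: successors {u}; ◇□(q → ¬p) there: u:T. ✓
u: successors {v}; ◇□(q → ¬p) there: v:F. ✗
v: successors {w}; ◇□(q → ¬p) there: w:T. ✓
w: successors {x}; ◇□(q → ¬p) there: x:F. ✗
x: successors {y}; ◇□(q → ¬p) there: y:T. ✓
y: successors {z}; ◇□(q → ¬p) there: z:F. ✗
z: no successors, so □◇□(q → ¬p) holds vacuously. ✓
— 4 worlds.

4 and 4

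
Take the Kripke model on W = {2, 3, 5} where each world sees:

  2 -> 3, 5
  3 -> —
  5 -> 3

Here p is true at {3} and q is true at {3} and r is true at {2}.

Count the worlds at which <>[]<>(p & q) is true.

2

2: successors {3, 5}; []<>(p & q) there: 3:T, 5:F. ✓
3: no successors, so <>[]<>(p & q) fails. ✗
5: successors {3}; []<>(p & q) there: 3:T. ✓
Satisfying worlds: {2, 5}.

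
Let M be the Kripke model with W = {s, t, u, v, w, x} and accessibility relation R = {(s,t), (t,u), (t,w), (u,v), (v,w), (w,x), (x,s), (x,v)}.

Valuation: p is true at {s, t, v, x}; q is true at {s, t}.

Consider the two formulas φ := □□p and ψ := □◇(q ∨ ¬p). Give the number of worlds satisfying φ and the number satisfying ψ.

3 and 4

For □□p:
s: successors {t}; □p there: t:F. ✗
t: successors {u, w}; □p there: u:T, w:T. ✓
u: successors {v}; □p there: v:F. ✗
v: successors {w}; □p there: w:T. ✓
w: successors {x}; □p there: x:T. ✓
x: successors {s, v}; □p there: s:T, v:F. ✗
— 3 worlds.
For □◇(q ∨ ¬p):
s: successors {t}; ◇(q ∨ ¬p) there: t:T. ✓
t: successors {u, w}; ◇(q ∨ ¬p) there: u:F, w:F. ✗
u: successors {v}; ◇(q ∨ ¬p) there: v:T. ✓
v: successors {w}; ◇(q ∨ ¬p) there: w:F. ✗
w: successors {x}; ◇(q ∨ ¬p) there: x:T. ✓
x: successors {s, v}; ◇(q ∨ ¬p) there: s:T, v:T. ✓
— 4 worlds.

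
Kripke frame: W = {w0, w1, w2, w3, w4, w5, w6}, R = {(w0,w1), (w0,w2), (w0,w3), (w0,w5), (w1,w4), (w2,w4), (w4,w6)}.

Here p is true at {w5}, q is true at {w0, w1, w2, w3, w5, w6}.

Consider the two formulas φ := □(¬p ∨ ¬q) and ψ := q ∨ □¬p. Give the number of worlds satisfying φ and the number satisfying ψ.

For □(¬p ∨ ¬q):
w0: successors {w1, w2, w3, w5}; ¬p ∨ ¬q there: w1:T, w2:T, w3:T, w5:F. ✗
w1: successors {w4}; ¬p ∨ ¬q there: w4:T. ✓
w2: successors {w4}; ¬p ∨ ¬q there: w4:T. ✓
w3: no successors, so □(¬p ∨ ¬q) holds vacuously. ✓
w4: successors {w6}; ¬p ∨ ¬q there: w6:T. ✓
w5: no successors, so □(¬p ∨ ¬q) holds vacuously. ✓
w6: no successors, so □(¬p ∨ ¬q) holds vacuously. ✓
— 6 worlds.
For q ∨ □¬p:
w0: q is T, □¬p is F. ✓
w1: q is T, □¬p is T. ✓
w2: q is T, □¬p is T. ✓
w3: q is T, □¬p is T. ✓
w4: q is F, □¬p is T. ✓
w5: q is T, □¬p is T. ✓
w6: q is T, □¬p is T. ✓
— 7 worlds.

6 and 7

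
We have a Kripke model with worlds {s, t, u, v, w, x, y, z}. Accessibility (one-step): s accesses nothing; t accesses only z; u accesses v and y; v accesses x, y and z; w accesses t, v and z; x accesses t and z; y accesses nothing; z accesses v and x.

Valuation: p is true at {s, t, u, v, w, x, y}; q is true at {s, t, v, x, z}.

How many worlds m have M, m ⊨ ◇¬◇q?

s: no successors, so ◇¬◇q fails. ✗
t: successors {z}; ¬◇q there: z:F. ✗
u: successors {v, y}; ¬◇q there: v:F, y:T. ✓
v: successors {x, y, z}; ¬◇q there: x:F, y:T, z:F. ✓
w: successors {t, v, z}; ¬◇q there: t:F, v:F, z:F. ✗
x: successors {t, z}; ¬◇q there: t:F, z:F. ✗
y: no successors, so ◇¬◇q fails. ✗
z: successors {v, x}; ¬◇q there: v:F, x:F. ✗
Satisfying worlds: {u, v}.

2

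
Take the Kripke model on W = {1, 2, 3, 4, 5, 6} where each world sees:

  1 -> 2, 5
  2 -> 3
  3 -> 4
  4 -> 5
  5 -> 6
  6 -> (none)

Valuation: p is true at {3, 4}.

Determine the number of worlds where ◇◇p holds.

1: successors {2, 5}; ◇p there: 2:T, 5:F. ✓
2: successors {3}; ◇p there: 3:T. ✓
3: successors {4}; ◇p there: 4:F. ✗
4: successors {5}; ◇p there: 5:F. ✗
5: successors {6}; ◇p there: 6:F. ✗
6: no successors, so ◇◇p fails. ✗
Satisfying worlds: {1, 2}.

2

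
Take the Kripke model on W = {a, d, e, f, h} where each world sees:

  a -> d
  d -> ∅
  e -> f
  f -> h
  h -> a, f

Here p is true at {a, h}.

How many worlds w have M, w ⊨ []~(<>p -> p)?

2

a: successors {d}; ~(<>p -> p) there: d:F. ✗
d: no successors, so []~(<>p -> p) holds vacuously. ✓
e: successors {f}; ~(<>p -> p) there: f:T. ✓
f: successors {h}; ~(<>p -> p) there: h:F. ✗
h: successors {a, f}; ~(<>p -> p) there: a:F, f:T. ✗
Satisfying worlds: {d, e}.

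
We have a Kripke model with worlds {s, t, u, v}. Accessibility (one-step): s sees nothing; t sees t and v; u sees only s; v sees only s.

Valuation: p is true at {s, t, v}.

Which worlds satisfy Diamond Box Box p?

s: no successors, so Diamond Box Box p fails. ✗
t: successors {t, v}; Box Box p there: t:T, v:T. ✓
u: successors {s}; Box Box p there: s:T. ✓
v: successors {s}; Box Box p there: s:T. ✓

{t, u, v}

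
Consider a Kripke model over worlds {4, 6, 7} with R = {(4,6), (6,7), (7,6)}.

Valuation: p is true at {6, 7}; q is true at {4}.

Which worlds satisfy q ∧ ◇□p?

{4}

4: q is T, ◇□p is T. ✓
6: q is F, ◇□p is T. ✗
7: q is F, ◇□p is T. ✗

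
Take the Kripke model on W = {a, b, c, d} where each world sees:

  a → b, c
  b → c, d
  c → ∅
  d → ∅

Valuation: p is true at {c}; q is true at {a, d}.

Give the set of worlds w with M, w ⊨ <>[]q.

a: successors {b, c}; []q there: b:F, c:T. ✓
b: successors {c, d}; []q there: c:T, d:T. ✓
c: no successors, so <>[]q fails. ✗
d: no successors, so <>[]q fails. ✗

{a, b}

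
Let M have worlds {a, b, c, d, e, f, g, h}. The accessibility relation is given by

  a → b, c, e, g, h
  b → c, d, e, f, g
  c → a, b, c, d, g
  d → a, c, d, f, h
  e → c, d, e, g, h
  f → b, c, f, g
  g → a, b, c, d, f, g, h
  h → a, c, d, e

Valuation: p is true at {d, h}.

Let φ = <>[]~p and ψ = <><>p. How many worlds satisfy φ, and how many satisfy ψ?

4 and 8

For <>[]~p:
a: successors {b, c, e, g, h}; []~p there: b:F, c:F, e:F, g:F, h:F. ✗
b: successors {c, d, e, f, g}; []~p there: c:F, d:F, e:F, f:T, g:F. ✓
c: successors {a, b, c, d, g}; []~p there: a:F, b:F, c:F, d:F, g:F. ✗
d: successors {a, c, d, f, h}; []~p there: a:F, c:F, d:F, f:T, h:F. ✓
e: successors {c, d, e, g, h}; []~p there: c:F, d:F, e:F, g:F, h:F. ✗
f: successors {b, c, f, g}; []~p there: b:F, c:F, f:T, g:F. ✓
g: successors {a, b, c, d, f, g, h}; []~p there: a:F, b:F, c:F, d:F, f:T, g:F, h:F. ✓
h: successors {a, c, d, e}; []~p there: a:F, c:F, d:F, e:F. ✗
— 4 worlds.
For <><>p:
a: successors {b, c, e, g, h}; <>p there: b:T, c:T, e:T, g:T, h:T. ✓
b: successors {c, d, e, f, g}; <>p there: c:T, d:T, e:T, f:F, g:T. ✓
c: successors {a, b, c, d, g}; <>p there: a:T, b:T, c:T, d:T, g:T. ✓
d: successors {a, c, d, f, h}; <>p there: a:T, c:T, d:T, f:F, h:T. ✓
e: successors {c, d, e, g, h}; <>p there: c:T, d:T, e:T, g:T, h:T. ✓
f: successors {b, c, f, g}; <>p there: b:T, c:T, f:F, g:T. ✓
g: successors {a, b, c, d, f, g, h}; <>p there: a:T, b:T, c:T, d:T, f:F, g:T, h:T. ✓
h: successors {a, c, d, e}; <>p there: a:T, c:T, d:T, e:T. ✓
— 8 worlds.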